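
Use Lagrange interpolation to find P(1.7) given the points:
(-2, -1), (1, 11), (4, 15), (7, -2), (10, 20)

Lagrange interpolation formula:
P(x) = Σ yᵢ × Lᵢ(x)
where Lᵢ(x) = Π_{j≠i} (x - xⱼ)/(xᵢ - xⱼ)

L_0(1.7) = (1.7 - 1)/(-2 - 1) × (1.7 - 4)/(-2 - 4) × (1.7 - 7)/(-2 - 7) × (1.7 - 10)/(-2 - 10) = -0.036432
L_1(1.7) = (1.7 - (-2))/(1 - (-2)) × (1.7 - 4)/(1 - 4) × (1.7 - 7)/(1 - 7) × (1.7 - 10)/(1 - 10) = 0.770278
L_2(1.7) = (1.7 - (-2))/(4 - (-2)) × (1.7 - 1)/(4 - 1) × (1.7 - 7)/(4 - 7) × (1.7 - 10)/(4 - 10) = 0.351648
L_3(1.7) = (1.7 - (-2))/(7 - (-2)) × (1.7 - 1)/(7 - 1) × (1.7 - 4)/(7 - 4) × (1.7 - 10)/(7 - 10) = -0.101735
L_4(1.7) = (1.7 - (-2))/(10 - (-2)) × (1.7 - 1)/(10 - 1) × (1.7 - 4)/(10 - 4) × (1.7 - 7)/(10 - 7) = 0.016241

P(1.7) = (-1)×L_0(1.7) + 11×L_1(1.7) + 15×L_2(1.7) + (-2)×L_3(1.7) + 20×L_4(1.7)
P(1.7) = 14.312498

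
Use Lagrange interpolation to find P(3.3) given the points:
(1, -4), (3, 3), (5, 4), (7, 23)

Lagrange interpolation formula:
P(x) = Σ yᵢ × Lᵢ(x)
where Lᵢ(x) = Π_{j≠i} (x - xⱼ)/(xᵢ - xⱼ)

L_0(3.3) = (3.3 - 3)/(1 - 3) × (3.3 - 5)/(1 - 5) × (3.3 - 7)/(1 - 7) = -0.039312
L_1(3.3) = (3.3 - 1)/(3 - 1) × (3.3 - 5)/(3 - 5) × (3.3 - 7)/(3 - 7) = 0.904188
L_2(3.3) = (3.3 - 1)/(5 - 1) × (3.3 - 3)/(5 - 3) × (3.3 - 7)/(5 - 7) = 0.159562
L_3(3.3) = (3.3 - 1)/(7 - 1) × (3.3 - 3)/(7 - 3) × (3.3 - 5)/(7 - 5) = -0.024437

P(3.3) = (-4)×L_0(3.3) + 3×L_1(3.3) + 4×L_2(3.3) + 23×L_3(3.3)
P(3.3) = 2.946000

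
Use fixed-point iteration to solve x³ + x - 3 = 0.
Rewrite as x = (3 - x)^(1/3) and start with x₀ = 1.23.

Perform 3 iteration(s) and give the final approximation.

Equation: x³ + x - 3 = 0
Fixed-point form: x = (3 - x)^(1/3)
x₀ = 1.23

x_1 = g(1.230000) = 1.209645
x_2 = g(1.209645) = 1.214264
x_3 = g(1.214264) = 1.213219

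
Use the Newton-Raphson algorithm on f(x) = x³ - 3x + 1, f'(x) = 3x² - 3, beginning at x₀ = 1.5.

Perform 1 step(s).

f(x) = x³ - 3x + 1
f'(x) = 3x² - 3
x₀ = 1.5

Newton-Raphson formula: x_{n+1} = x_n - f(x_n)/f'(x_n)

Iteration 1:
  f(1.500000) = -0.125000
  f'(1.500000) = 3.750000
  x_1 = 1.500000 - (-0.125000)/3.750000 = 1.533333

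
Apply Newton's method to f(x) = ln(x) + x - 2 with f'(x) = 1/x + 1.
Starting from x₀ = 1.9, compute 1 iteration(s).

f(x) = ln(x) + x - 2
f'(x) = 1/x + 1
x₀ = 1.9

Newton-Raphson formula: x_{n+1} = x_n - f(x_n)/f'(x_n)

Iteration 1:
  f(1.900000) = 0.541854
  f'(1.900000) = 1.526316
  x_1 = 1.900000 - 0.541854/1.526316 = 1.544992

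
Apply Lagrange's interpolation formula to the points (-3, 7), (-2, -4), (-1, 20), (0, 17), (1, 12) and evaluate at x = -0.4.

Lagrange interpolation formula:
P(x) = Σ yᵢ × Lᵢ(x)
where Lᵢ(x) = Π_{j≠i} (x - xⱼ)/(xᵢ - xⱼ)

L_0(-0.4) = (-0.4 - (-2))/(-3 - (-2)) × (-0.4 - (-1))/(-3 - (-1)) × (-0.4 - 0)/(-3 - 0) × (-0.4 - 1)/(-3 - 1) = 0.022400
L_1(-0.4) = (-0.4 - (-3))/(-2 - (-3)) × (-0.4 - (-1))/(-2 - (-1)) × (-0.4 - 0)/(-2 - 0) × (-0.4 - 1)/(-2 - 1) = -0.145600
L_2(-0.4) = (-0.4 - (-3))/(-1 - (-3)) × (-0.4 - (-2))/(-1 - (-2)) × (-0.4 - 0)/(-1 - 0) × (-0.4 - 1)/(-1 - 1) = 0.582400
L_3(-0.4) = (-0.4 - (-3))/(0 - (-3)) × (-0.4 - (-2))/(0 - (-2)) × (-0.4 - (-1))/(0 - (-1)) × (-0.4 - 1)/(0 - 1) = 0.582400
L_4(-0.4) = (-0.4 - (-3))/(1 - (-3)) × (-0.4 - (-2))/(1 - (-2)) × (-0.4 - (-1))/(1 - (-1)) × (-0.4 - 0)/(1 - 0) = -0.041600

P(-0.4) = 7×L_0(-0.4) + (-4)×L_1(-0.4) + 20×L_2(-0.4) + 17×L_3(-0.4) + 12×L_4(-0.4)
P(-0.4) = 21.788800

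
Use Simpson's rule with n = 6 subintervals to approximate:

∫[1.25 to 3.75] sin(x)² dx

f(x) = sin(x)²
a = 1.25, b = 3.75, n = 6
h = (b - a)/n = 0.416667

Simpson's rule: (h/3)[f(x₀) + 4f(x₁) + 2f(x₂) + ... + f(xₙ)]

x_0 = 1.2500, f(x_0) = 0.900572, coefficient = 1
x_1 = 1.6667, f(x_1) = 0.990837, coefficient = 4
x_2 = 2.0833, f(x_2) = 0.759518, coefficient = 2
x_3 = 2.5000, f(x_3) = 0.358169, coefficient = 4
x_4 = 2.9167, f(x_4) = 0.049744, coefficient = 2
x_5 = 3.3333, f(x_5) = 0.036316, coefficient = 4
x_6 = 3.7500, f(x_6) = 0.326682, coefficient = 1

I ≈ (0.416667/3) × 8.387067 = 1.164870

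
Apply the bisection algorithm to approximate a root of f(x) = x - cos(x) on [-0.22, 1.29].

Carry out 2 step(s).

f(x) = x - cos(x)
Initial interval: [-0.22, 1.29]

Iteration 1:
  c_1 = (-0.220000 + 1.290000)/2 = 0.535000
  f(c_1) = f(0.535000) = -0.325269
  f(a) × f(c) ≥ 0, new interval: [0.535000, 1.290000]
Iteration 2:
  c_2 = (0.535000 + 1.290000)/2 = 0.912500
  f(c_2) = f(0.912500) = 0.300730
  f(a) × f(c) < 0, new interval: [0.535000, 0.912500]

After 2 iteration(s), the approximation is c_2 = 0.912500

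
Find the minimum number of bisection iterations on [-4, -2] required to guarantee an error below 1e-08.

We need (b-a)/2^n ≤ 1e-08
(-2 - (-4))/2^n ≤ 1e-08
2/2^n ≤ 1e-08
2^n ≥ 200000000
n ≥ log₂(200000000) = 27.58
n ≥ 28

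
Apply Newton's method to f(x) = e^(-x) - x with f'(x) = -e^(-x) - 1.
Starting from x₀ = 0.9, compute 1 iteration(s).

f(x) = e^(-x) - x
f'(x) = -e^(-x) - 1
x₀ = 0.9

Newton-Raphson formula: x_{n+1} = x_n - f(x_n)/f'(x_n)

Iteration 1:
  f(0.900000) = -0.493430
  f'(0.900000) = -1.406570
  x_1 = 0.900000 - (-0.493430)/(-1.406570) = 0.549196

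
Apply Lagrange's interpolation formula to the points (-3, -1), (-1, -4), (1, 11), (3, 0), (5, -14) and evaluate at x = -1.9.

Lagrange interpolation formula:
P(x) = Σ yᵢ × Lᵢ(x)
where Lᵢ(x) = Π_{j≠i} (x - xⱼ)/(xᵢ - xⱼ)

L_0(-1.9) = (-1.9 - (-1))/(-3 - (-1)) × (-1.9 - 1)/(-3 - 1) × (-1.9 - 3)/(-3 - 3) × (-1.9 - 5)/(-3 - 5) = 0.229802
L_1(-1.9) = (-1.9 - (-3))/(-1 - (-3)) × (-1.9 - 1)/(-1 - 1) × (-1.9 - 3)/(-1 - 3) × (-1.9 - 5)/(-1 - 5) = 1.123478
L_2(-1.9) = (-1.9 - (-3))/(1 - (-3)) × (-1.9 - (-1))/(1 - (-1)) × (-1.9 - 3)/(1 - 3) × (-1.9 - 5)/(1 - 5) = -0.522998
L_3(-1.9) = (-1.9 - (-3))/(3 - (-3)) × (-1.9 - (-1))/(3 - (-1)) × (-1.9 - 1)/(3 - 1) × (-1.9 - 5)/(3 - 5) = 0.206353
L_4(-1.9) = (-1.9 - (-3))/(5 - (-3)) × (-1.9 - (-1))/(5 - (-1)) × (-1.9 - 1)/(5 - 1) × (-1.9 - 3)/(5 - 3) = -0.036635

P(-1.9) = (-1)×L_0(-1.9) + (-4)×L_1(-1.9) + 11×L_2(-1.9) + 0×L_3(-1.9) + (-14)×L_4(-1.9)
P(-1.9) = -9.963805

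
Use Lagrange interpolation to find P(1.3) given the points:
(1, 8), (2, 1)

Lagrange interpolation formula:
P(x) = Σ yᵢ × Lᵢ(x)
where Lᵢ(x) = Π_{j≠i} (x - xⱼ)/(xᵢ - xⱼ)

L_0(1.3) = (1.3 - 2)/(1 - 2) = 0.700000
L_1(1.3) = (1.3 - 1)/(2 - 1) = 0.300000

P(1.3) = 8×L_0(1.3) + 1×L_1(1.3)
P(1.3) = 5.900000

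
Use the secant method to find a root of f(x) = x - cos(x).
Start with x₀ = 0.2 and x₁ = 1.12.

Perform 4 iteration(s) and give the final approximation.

f(x) = x - cos(x)
x₀ = 0.2, x₁ = 1.12

Secant formula: x_{n+1} = x_n - f(x_n)(x_n - x_{n-1})/(f(x_n) - f(x_{n-1}))

Iteration 1:
  f(0.200000) = -0.780067
  f(1.120000) = 0.684318
  x_2 = 1.120000 - 0.684318×(1.120000 - 0.200000)/(0.684318 - (-0.780067))
       = 0.690077
Iteration 2:
  f(1.120000) = 0.684318
  f(0.690077) = -0.081120
  x_3 = 0.690077 - (-0.081120)×(0.690077 - 1.120000)/(-0.081120 - 0.684318)
       = 0.735640
Iteration 3:
  f(0.690077) = -0.081120
  f(0.735640) = -0.005762
  x_4 = 0.735640 - (-0.005762)×(0.735640 - 0.690077)/(-0.005762 - (-0.081120))
       = 0.739123
Iteration 4:
  f(0.735640) = -0.005762
  f(0.739123) = 0.000064
  x_5 = 0.739123 - 0.000064×(0.739123 - 0.735640)/(0.000064 - (-0.005762))
       = 0.739085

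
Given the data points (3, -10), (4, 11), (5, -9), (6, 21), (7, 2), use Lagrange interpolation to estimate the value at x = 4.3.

Lagrange interpolation formula:
P(x) = Σ yᵢ × Lᵢ(x)
where Lᵢ(x) = Π_{j≠i} (x - xⱼ)/(xᵢ - xⱼ)

L_0(4.3) = (4.3 - 4)/(3 - 4) × (4.3 - 5)/(3 - 5) × (4.3 - 6)/(3 - 6) × (4.3 - 7)/(3 - 7) = -0.040162
L_1(4.3) = (4.3 - 3)/(4 - 3) × (4.3 - 5)/(4 - 5) × (4.3 - 6)/(4 - 6) × (4.3 - 7)/(4 - 7) = 0.696150
L_2(4.3) = (4.3 - 3)/(5 - 3) × (4.3 - 4)/(5 - 4) × (4.3 - 6)/(5 - 6) × (4.3 - 7)/(5 - 7) = 0.447525
L_3(4.3) = (4.3 - 3)/(6 - 3) × (4.3 - 4)/(6 - 4) × (4.3 - 5)/(6 - 5) × (4.3 - 7)/(6 - 7) = -0.122850
L_4(4.3) = (4.3 - 3)/(7 - 3) × (4.3 - 4)/(7 - 4) × (4.3 - 5)/(7 - 5) × (4.3 - 6)/(7 - 6) = 0.019337

P(4.3) = (-10)×L_0(4.3) + 11×L_1(4.3) + (-9)×L_2(4.3) + 21×L_3(4.3) + 2×L_4(4.3)
P(4.3) = 1.490375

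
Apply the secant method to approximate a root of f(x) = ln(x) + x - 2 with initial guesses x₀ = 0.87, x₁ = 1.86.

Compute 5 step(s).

f(x) = ln(x) + x - 2
x₀ = 0.87, x₁ = 1.86

Secant formula: x_{n+1} = x_n - f(x_n)(x_n - x_{n-1})/(f(x_n) - f(x_{n-1}))

Iteration 1:
  f(0.870000) = -1.269262
  f(1.860000) = 0.480576
  x_2 = 1.860000 - 0.480576×(1.860000 - 0.870000)/(0.480576 - (-1.269262))
       = 1.588106
Iteration 2:
  f(1.860000) = 0.480576
  f(1.588106) = 0.050648
  x_3 = 1.588106 - 0.050648×(1.588106 - 1.860000)/(0.050648 - 0.480576)
       = 1.556075
Iteration 3:
  f(1.588106) = 0.050648
  f(1.556075) = -0.001758
  x_4 = 1.556075 - (-0.001758)×(1.556075 - 1.588106)/(-0.001758 - 0.050648)
       = 1.557150
Iteration 4:
  f(1.556075) = -0.001758
  f(1.557150) = 0.000007
  x_5 = 1.557150 - 0.000007×(1.557150 - 1.556075)/(0.000007 - (-0.001758))
       = 1.557146
Iteration 5:
  f(1.557150) = 0.000007
  f(1.557146) = 0.000000
  x_6 = 1.557146 - 0.000000×(1.557146 - 1.557150)/(0.000000 - 0.000007)
       = 1.557146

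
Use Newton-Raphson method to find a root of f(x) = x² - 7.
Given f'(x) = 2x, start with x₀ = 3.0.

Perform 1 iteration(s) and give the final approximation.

f(x) = x² - 7
f'(x) = 2x
x₀ = 3.0

Newton-Raphson formula: x_{n+1} = x_n - f(x_n)/f'(x_n)

Iteration 1:
  f(3.000000) = 2.000000
  f'(3.000000) = 6.000000
  x_1 = 3.000000 - 2.000000/6.000000 = 2.666667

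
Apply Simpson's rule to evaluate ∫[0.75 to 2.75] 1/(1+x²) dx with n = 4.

f(x) = 1/(1+x²)
a = 0.75, b = 2.75, n = 4
h = (b - a)/n = 0.500000

Simpson's rule: (h/3)[f(x₀) + 4f(x₁) + 2f(x₂) + ... + f(xₙ)]

x_0 = 0.7500, f(x_0) = 0.640000, coefficient = 1
x_1 = 1.2500, f(x_1) = 0.390244, coefficient = 4
x_2 = 1.7500, f(x_2) = 0.246154, coefficient = 2
x_3 = 2.2500, f(x_3) = 0.164948, coefficient = 4
x_4 = 2.7500, f(x_4) = 0.116788, coefficient = 1

I ≈ (0.500000/3) × 3.469865 = 0.578311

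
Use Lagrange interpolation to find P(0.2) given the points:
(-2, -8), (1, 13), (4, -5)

Lagrange interpolation formula:
P(x) = Σ yᵢ × Lᵢ(x)
where Lᵢ(x) = Π_{j≠i} (x - xⱼ)/(xᵢ - xⱼ)

L_0(0.2) = (0.2 - 1)/(-2 - 1) × (0.2 - 4)/(-2 - 4) = 0.168889
L_1(0.2) = (0.2 - (-2))/(1 - (-2)) × (0.2 - 4)/(1 - 4) = 0.928889
L_2(0.2) = (0.2 - (-2))/(4 - (-2)) × (0.2 - 1)/(4 - 1) = -0.097778

P(0.2) = (-8)×L_0(0.2) + 13×L_1(0.2) + (-5)×L_2(0.2)
P(0.2) = 11.213333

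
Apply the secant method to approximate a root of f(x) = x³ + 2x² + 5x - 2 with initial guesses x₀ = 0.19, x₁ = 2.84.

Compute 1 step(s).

f(x) = x³ + 2x² + 5x - 2
x₀ = 0.19, x₁ = 2.84

Secant formula: x_{n+1} = x_n - f(x_n)(x_n - x_{n-1})/(f(x_n) - f(x_{n-1}))

Iteration 1:
  f(0.190000) = -0.970941
  f(2.840000) = 51.237504
  x_2 = 2.840000 - 51.237504×(2.840000 - 0.190000)/(51.237504 - (-0.970941))
       = 0.239283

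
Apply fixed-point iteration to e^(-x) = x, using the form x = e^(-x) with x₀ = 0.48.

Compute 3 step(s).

Equation: e^(-x) = x
Fixed-point form: x = e^(-x)
x₀ = 0.48

x_1 = g(0.480000) = 0.618783
x_2 = g(0.618783) = 0.538599
x_3 = g(0.538599) = 0.583565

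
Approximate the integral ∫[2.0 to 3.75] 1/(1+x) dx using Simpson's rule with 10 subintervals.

f(x) = 1/(1+x)
a = 2.0, b = 3.75, n = 10
h = (b - a)/n = 0.175000

Simpson's rule: (h/3)[f(x₀) + 4f(x₁) + 2f(x₂) + ... + f(xₙ)]

x_0 = 2.0000, f(x_0) = 0.333333, coefficient = 1
x_1 = 2.1750, f(x_1) = 0.314961, coefficient = 4
x_2 = 2.3500, f(x_2) = 0.298507, coefficient = 2
x_3 = 2.5250, f(x_3) = 0.283688, coefficient = 4
x_4 = 2.7000, f(x_4) = 0.270270, coefficient = 2
x_5 = 2.8750, f(x_5) = 0.258065, coefficient = 4
x_6 = 3.0500, f(x_6) = 0.246914, coefficient = 2
x_7 = 3.2250, f(x_7) = 0.236686, coefficient = 4
x_8 = 3.4000, f(x_8) = 0.227273, coefficient = 2
x_9 = 3.5750, f(x_9) = 0.218579, coefficient = 4
x_10 = 3.7500, f(x_10) = 0.210526, coefficient = 1

I ≈ (0.175000/3) × 7.877703 = 0.459533
Exact value: 0.459532
Error: 0.000000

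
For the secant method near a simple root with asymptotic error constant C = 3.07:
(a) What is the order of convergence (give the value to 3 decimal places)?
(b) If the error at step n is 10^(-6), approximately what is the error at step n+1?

(a) Secant method has superlinear convergence with order φ = (1+√5)/2 ≈ 1.618.
    This means |e_{n+1}| ≈ C|e_n|^1.618.

(b) With |e_n| = 10^(-6) and C = 3.07:
    |e_{n+1}| ≈ 3.07 × (10^(-6))^1.618 = 3.07 × 10^(-9.71)

(a) ≈ 1.618 (golden ratio); (b) |e_{n+1}| ≈ 6.011e-10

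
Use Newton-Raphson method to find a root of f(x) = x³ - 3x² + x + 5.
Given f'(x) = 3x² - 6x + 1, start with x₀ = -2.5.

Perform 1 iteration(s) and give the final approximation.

f(x) = x³ - 3x² + x + 5
f'(x) = 3x² - 6x + 1
x₀ = -2.5

Newton-Raphson formula: x_{n+1} = x_n - f(x_n)/f'(x_n)

Iteration 1:
  f(-2.500000) = -31.875000
  f'(-2.500000) = 34.750000
  x_1 = -2.500000 - (-31.875000)/34.750000 = -1.582734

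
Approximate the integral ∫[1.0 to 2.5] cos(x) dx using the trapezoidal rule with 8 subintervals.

f(x) = cos(x)
a = 1.0, b = 2.5, n = 8
h = (b - a)/n = 0.187500

Trapezoidal rule: (h/2)[f(x₀) + 2f(x₁) + 2f(x₂) + ... + f(xₙ)]

x_0 = 1.0000, f(x_0) = 0.540302, coefficient = 1
x_1 = 1.1875, f(x_1) = 0.373980, coefficient = 2
x_2 = 1.3750, f(x_2) = 0.194548, coefficient = 2
x_3 = 1.5625, f(x_3) = 0.008296, coefficient = 2
x_4 = 1.7500, f(x_4) = -0.178246, coefficient = 2
x_5 = 1.9375, f(x_5) = -0.358540, coefficient = 2
x_6 = 2.1250, f(x_6) = -0.526266, coefficient = 2
x_7 = 2.3125, f(x_7) = -0.675545, coefficient = 2
x_8 = 2.5000, f(x_8) = -0.801144, coefficient = 1

I ≈ (0.187500/2) × -2.584389 = -0.242287
Exact value: -0.242999
Error: 0.000712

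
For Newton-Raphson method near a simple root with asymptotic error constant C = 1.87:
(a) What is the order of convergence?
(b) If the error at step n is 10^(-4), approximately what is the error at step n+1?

(a) Newton-Raphson has quadratic (order 2) convergence near simple roots.
    This means |e_{n+1}| ≈ C|e_n|².

(b) With |e_n| = 10^(-4) and C = 1.87:
    |e_{n+1}| ≈ 1.87 × (10^(-4))² = 1.87 × 10^(-8)

(a) 2 (quadratic); (b) |e_{n+1}| ≈ 1.870e-08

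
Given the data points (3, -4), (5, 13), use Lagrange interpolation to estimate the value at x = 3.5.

Lagrange interpolation formula:
P(x) = Σ yᵢ × Lᵢ(x)
where Lᵢ(x) = Π_{j≠i} (x - xⱼ)/(xᵢ - xⱼ)

L_0(3.5) = (3.5 - 5)/(3 - 5) = 0.750000
L_1(3.5) = (3.5 - 3)/(5 - 3) = 0.250000

P(3.5) = (-4)×L_0(3.5) + 13×L_1(3.5)
P(3.5) = 0.250000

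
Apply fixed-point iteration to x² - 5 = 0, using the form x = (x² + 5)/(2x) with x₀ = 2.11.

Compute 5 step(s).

Equation: x² - 5 = 0
Fixed-point form: x = (x² + 5)/(2x)
x₀ = 2.11

x_1 = g(2.110000) = 2.239834
x_2 = g(2.239834) = 2.236071
x_3 = g(2.236071) = 2.236068
x_4 = g(2.236068) = 2.236068
x_5 = g(2.236068) = 2.236068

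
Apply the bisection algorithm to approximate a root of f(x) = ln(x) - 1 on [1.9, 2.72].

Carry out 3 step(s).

f(x) = ln(x) - 1
Initial interval: [1.9, 2.72]

Iteration 1:
  c_1 = (1.900000 + 2.720000)/2 = 2.310000
  f(c_1) = f(2.310000) = -0.162752
  f(a) × f(c) ≥ 0, new interval: [2.310000, 2.720000]
Iteration 2:
  c_2 = (2.310000 + 2.720000)/2 = 2.515000
  f(c_2) = f(2.515000) = -0.077727
  f(a) × f(c) ≥ 0, new interval: [2.515000, 2.720000]
Iteration 3:
  c_3 = (2.515000 + 2.720000)/2 = 2.617500
  f(c_3) = f(2.617500) = -0.037780
  f(a) × f(c) ≥ 0, new interval: [2.617500, 2.720000]

After 3 iteration(s), the approximation is c_3 = 2.617500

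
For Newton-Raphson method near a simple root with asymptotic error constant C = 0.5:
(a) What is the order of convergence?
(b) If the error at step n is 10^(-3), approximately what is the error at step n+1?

(a) Newton-Raphson has quadratic (order 2) convergence near simple roots.
    This means |e_{n+1}| ≈ C|e_n|².

(b) With |e_n| = 10^(-3) and C = 0.5:
    |e_{n+1}| ≈ 0.5 × (10^(-3))² = 0.5 × 10^(-6)

(a) 2 (quadratic); (b) |e_{n+1}| ≈ 5.000e-07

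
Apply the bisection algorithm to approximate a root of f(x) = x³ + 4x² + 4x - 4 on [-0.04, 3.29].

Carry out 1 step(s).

f(x) = x³ + 4x² + 4x - 4
Initial interval: [-0.04, 3.29]

Iteration 1:
  c_1 = (-0.040000 + 3.290000)/2 = 1.625000
  f(c_1) = f(1.625000) = 17.353516
  f(a) × f(c) < 0, new interval: [-0.040000, 1.625000]

After 1 iteration(s), the approximation is c_1 = 1.625000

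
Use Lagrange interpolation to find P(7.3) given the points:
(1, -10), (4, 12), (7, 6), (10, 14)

Lagrange interpolation formula:
P(x) = Σ yᵢ × Lᵢ(x)
where Lᵢ(x) = Π_{j≠i} (x - xⱼ)/(xᵢ - xⱼ)

L_0(7.3) = (7.3 - 4)/(1 - 4) × (7.3 - 7)/(1 - 7) × (7.3 - 10)/(1 - 10) = 0.016500
L_1(7.3) = (7.3 - 1)/(4 - 1) × (7.3 - 7)/(4 - 7) × (7.3 - 10)/(4 - 10) = -0.094500
L_2(7.3) = (7.3 - 1)/(7 - 1) × (7.3 - 4)/(7 - 4) × (7.3 - 10)/(7 - 10) = 1.039500
L_3(7.3) = (7.3 - 1)/(10 - 1) × (7.3 - 4)/(10 - 4) × (7.3 - 7)/(10 - 7) = 0.038500

P(7.3) = (-10)×L_0(7.3) + 12×L_1(7.3) + 6×L_2(7.3) + 14×L_3(7.3)
P(7.3) = 5.477000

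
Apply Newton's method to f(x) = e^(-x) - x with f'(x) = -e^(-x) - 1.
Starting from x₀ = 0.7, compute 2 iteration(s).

f(x) = e^(-x) - x
f'(x) = -e^(-x) - 1
x₀ = 0.7

Newton-Raphson formula: x_{n+1} = x_n - f(x_n)/f'(x_n)

Iteration 1:
  f(0.700000) = -0.203415
  f'(0.700000) = -1.496585
  x_1 = 0.700000 - (-0.203415)/(-1.496585) = 0.564081
Iteration 2:
  f(0.564081) = 0.004802
  f'(0.564081) = -1.568883
  x_2 = 0.564081 - 0.004802/(-1.568883) = 0.567142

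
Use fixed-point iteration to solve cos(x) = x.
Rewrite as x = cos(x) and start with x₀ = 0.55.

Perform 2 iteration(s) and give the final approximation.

Equation: cos(x) = x
Fixed-point form: x = cos(x)
x₀ = 0.55

x_1 = g(0.550000) = 0.852525
x_2 = g(0.852525) = 0.658084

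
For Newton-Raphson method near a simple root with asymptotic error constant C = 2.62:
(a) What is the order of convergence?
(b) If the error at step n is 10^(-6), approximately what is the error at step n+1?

(a) Newton-Raphson has quadratic (order 2) convergence near simple roots.
    This means |e_{n+1}| ≈ C|e_n|².

(b) With |e_n| = 10^(-6) and C = 2.62:
    |e_{n+1}| ≈ 2.62 × (10^(-6))² = 2.62 × 10^(-12)

(a) 2 (quadratic); (b) |e_{n+1}| ≈ 2.620e-12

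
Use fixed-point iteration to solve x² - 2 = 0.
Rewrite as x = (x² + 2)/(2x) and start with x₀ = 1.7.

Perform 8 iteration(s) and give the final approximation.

Equation: x² - 2 = 0
Fixed-point form: x = (x² + 2)/(2x)
x₀ = 1.7

x_1 = g(1.700000) = 1.438235
x_2 = g(1.438235) = 1.414414
x_3 = g(1.414414) = 1.414214
x_4 = g(1.414214) = 1.414214
x_5 = g(1.414214) = 1.414214
x_6 = g(1.414214) = 1.414214
x_7 = g(1.414214) = 1.414214
x_8 = g(1.414214) = 1.414214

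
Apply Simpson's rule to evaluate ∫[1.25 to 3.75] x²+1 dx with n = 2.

f(x) = x²+1
a = 1.25, b = 3.75, n = 2
h = (b - a)/n = 1.250000

Simpson's rule: (h/3)[f(x₀) + 4f(x₁) + 2f(x₂) + ... + f(xₙ)]

x_0 = 1.2500, f(x_0) = 2.562500, coefficient = 1
x_1 = 2.5000, f(x_1) = 7.250000, coefficient = 4
x_2 = 3.7500, f(x_2) = 15.062500, coefficient = 1

I ≈ (1.250000/3) × 46.625000 = 19.427083
Exact value: 19.427083
Error: 0.000000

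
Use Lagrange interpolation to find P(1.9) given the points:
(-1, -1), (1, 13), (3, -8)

Lagrange interpolation formula:
P(x) = Σ yᵢ × Lᵢ(x)
where Lᵢ(x) = Π_{j≠i} (x - xⱼ)/(xᵢ - xⱼ)

L_0(1.9) = (1.9 - 1)/(-1 - 1) × (1.9 - 3)/(-1 - 3) = -0.123750
L_1(1.9) = (1.9 - (-1))/(1 - (-1)) × (1.9 - 3)/(1 - 3) = 0.797500
L_2(1.9) = (1.9 - (-1))/(3 - (-1)) × (1.9 - 1)/(3 - 1) = 0.326250

P(1.9) = (-1)×L_0(1.9) + 13×L_1(1.9) + (-8)×L_2(1.9)
P(1.9) = 7.881250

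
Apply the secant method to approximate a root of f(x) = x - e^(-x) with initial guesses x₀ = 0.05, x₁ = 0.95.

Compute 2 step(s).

f(x) = x - e^(-x)
x₀ = 0.05, x₁ = 0.95

Secant formula: x_{n+1} = x_n - f(x_n)(x_n - x_{n-1})/(f(x_n) - f(x_{n-1}))

Iteration 1:
  f(0.050000) = -0.901229
  f(0.950000) = 0.563259
  x_2 = 0.950000 - 0.563259×(0.950000 - 0.050000)/(0.563259 - (-0.901229))
       = 0.603850
Iteration 2:
  f(0.950000) = 0.563259
  f(0.603850) = 0.057147
  x_3 = 0.603850 - 0.057147×(0.603850 - 0.950000)/(0.057147 - 0.563259)
       = 0.564765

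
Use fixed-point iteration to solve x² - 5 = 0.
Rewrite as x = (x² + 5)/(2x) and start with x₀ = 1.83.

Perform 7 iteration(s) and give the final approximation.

Equation: x² - 5 = 0
Fixed-point form: x = (x² + 5)/(2x)
x₀ = 1.83

x_1 = g(1.830000) = 2.281120
x_2 = g(2.281120) = 2.236513
x_3 = g(2.236513) = 2.236068
x_4 = g(2.236068) = 2.236068
x_5 = g(2.236068) = 2.236068
x_6 = g(2.236068) = 2.236068
x_7 = g(2.236068) = 2.236068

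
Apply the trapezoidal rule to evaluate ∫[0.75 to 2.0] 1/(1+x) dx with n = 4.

f(x) = 1/(1+x)
a = 0.75, b = 2.0, n = 4
h = (b - a)/n = 0.312500

Trapezoidal rule: (h/2)[f(x₀) + 2f(x₁) + 2f(x₂) + ... + f(xₙ)]

x_0 = 0.7500, f(x_0) = 0.571429, coefficient = 1
x_1 = 1.0625, f(x_1) = 0.484848, coefficient = 2
x_2 = 1.3750, f(x_2) = 0.421053, coefficient = 2
x_3 = 1.6875, f(x_3) = 0.372093, coefficient = 2
x_4 = 2.0000, f(x_4) = 0.333333, coefficient = 1

I ≈ (0.312500/2) × 3.460750 = 0.540742
Exact value: 0.538997
Error: 0.001746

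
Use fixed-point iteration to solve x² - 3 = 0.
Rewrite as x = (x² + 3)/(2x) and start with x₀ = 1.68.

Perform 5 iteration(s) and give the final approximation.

Equation: x² - 3 = 0
Fixed-point form: x = (x² + 3)/(2x)
x₀ = 1.68

x_1 = g(1.680000) = 1.732857
x_2 = g(1.732857) = 1.732051
x_3 = g(1.732051) = 1.732051
x_4 = g(1.732051) = 1.732051
x_5 = g(1.732051) = 1.732051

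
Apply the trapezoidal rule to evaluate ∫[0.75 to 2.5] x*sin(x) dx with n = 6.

f(x) = x*sin(x)
a = 0.75, b = 2.5, n = 6
h = (b - a)/n = 0.291667

Trapezoidal rule: (h/2)[f(x₀) + 2f(x₁) + 2f(x₂) + ... + f(xₙ)]

x_0 = 0.7500, f(x_0) = 0.511229, coefficient = 1
x_1 = 1.0417, f(x_1) = 0.899215, coefficient = 2
x_2 = 1.3333, f(x_2) = 1.295917, coefficient = 2
x_3 = 1.6250, f(x_3) = 1.622613, coefficient = 2
x_4 = 1.9167, f(x_4) = 1.803163, coefficient = 2
x_5 = 2.2083, f(x_5) = 1.774538, coefficient = 2
x_6 = 2.5000, f(x_6) = 1.496180, coefficient = 1

I ≈ (0.291667/2) × 16.798303 = 2.449752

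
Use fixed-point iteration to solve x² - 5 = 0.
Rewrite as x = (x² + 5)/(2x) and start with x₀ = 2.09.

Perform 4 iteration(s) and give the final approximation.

Equation: x² - 5 = 0
Fixed-point form: x = (x² + 5)/(2x)
x₀ = 2.09

x_1 = g(2.090000) = 2.241172
x_2 = g(2.241172) = 2.236074
x_3 = g(2.236074) = 2.236068
x_4 = g(2.236068) = 2.236068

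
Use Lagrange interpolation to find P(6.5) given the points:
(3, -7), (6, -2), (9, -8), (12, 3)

Lagrange interpolation formula:
P(x) = Σ yᵢ × Lᵢ(x)
where Lᵢ(x) = Π_{j≠i} (x - xⱼ)/(xᵢ - xⱼ)

L_0(6.5) = (6.5 - 6)/(3 - 6) × (6.5 - 9)/(3 - 9) × (6.5 - 12)/(3 - 12) = -0.042438
L_1(6.5) = (6.5 - 3)/(6 - 3) × (6.5 - 9)/(6 - 9) × (6.5 - 12)/(6 - 12) = 0.891204
L_2(6.5) = (6.5 - 3)/(9 - 3) × (6.5 - 6)/(9 - 6) × (6.5 - 12)/(9 - 12) = 0.178241
L_3(6.5) = (6.5 - 3)/(12 - 3) × (6.5 - 6)/(12 - 6) × (6.5 - 9)/(12 - 9) = -0.027006

P(6.5) = (-7)×L_0(6.5) + (-2)×L_1(6.5) + (-8)×L_2(6.5) + 3×L_3(6.5)
P(6.5) = -2.992284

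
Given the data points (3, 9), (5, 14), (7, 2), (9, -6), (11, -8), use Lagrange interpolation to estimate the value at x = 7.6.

Lagrange interpolation formula:
P(x) = Σ yᵢ × Lᵢ(x)
where Lᵢ(x) = Π_{j≠i} (x - xⱼ)/(xᵢ - xⱼ)

L_0(7.6) = (7.6 - 5)/(3 - 5) × (7.6 - 7)/(3 - 7) × (7.6 - 9)/(3 - 9) × (7.6 - 11)/(3 - 11) = 0.019337
L_1(7.6) = (7.6 - 3)/(5 - 3) × (7.6 - 7)/(5 - 7) × (7.6 - 9)/(5 - 9) × (7.6 - 11)/(5 - 11) = -0.136850
L_2(7.6) = (7.6 - 3)/(7 - 3) × (7.6 - 5)/(7 - 5) × (7.6 - 9)/(7 - 9) × (7.6 - 11)/(7 - 11) = 0.889525
L_3(7.6) = (7.6 - 3)/(9 - 3) × (7.6 - 5)/(9 - 5) × (7.6 - 7)/(9 - 7) × (7.6 - 11)/(9 - 11) = 0.254150
L_4(7.6) = (7.6 - 3)/(11 - 3) × (7.6 - 5)/(11 - 5) × (7.6 - 7)/(11 - 7) × (7.6 - 9)/(11 - 9) = -0.026162

P(7.6) = 9×L_0(7.6) + 14×L_1(7.6) + 2×L_2(7.6) + (-6)×L_3(7.6) + (-8)×L_4(7.6)
P(7.6) = -1.278412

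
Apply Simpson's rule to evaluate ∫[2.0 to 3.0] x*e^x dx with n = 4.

f(x) = x*e^x
a = 2.0, b = 3.0, n = 4
h = (b - a)/n = 0.250000

Simpson's rule: (h/3)[f(x₀) + 4f(x₁) + 2f(x₂) + ... + f(xₙ)]

x_0 = 2.0000, f(x_0) = 14.778112, coefficient = 1
x_1 = 2.2500, f(x_1) = 21.347406, coefficient = 4
x_2 = 2.5000, f(x_2) = 30.456235, coefficient = 2
x_3 = 2.7500, f(x_3) = 43.017238, coefficient = 4
x_4 = 3.0000, f(x_4) = 60.256611, coefficient = 1

I ≈ (0.250000/3) × 393.405766 = 32.783814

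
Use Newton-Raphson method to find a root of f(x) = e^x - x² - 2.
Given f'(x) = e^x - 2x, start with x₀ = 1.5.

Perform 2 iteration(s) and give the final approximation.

f(x) = e^x - x² - 2
f'(x) = e^x - 2x
x₀ = 1.5

Newton-Raphson formula: x_{n+1} = x_n - f(x_n)/f'(x_n)

Iteration 1:
  f(1.500000) = 0.231689
  f'(1.500000) = 1.481689
  x_1 = 1.500000 - 0.231689/1.481689 = 1.343632
Iteration 2:
  f(1.343632) = 0.027592
  f'(1.343632) = 1.145675
  x_2 = 1.343632 - 0.027592/1.145675 = 1.319548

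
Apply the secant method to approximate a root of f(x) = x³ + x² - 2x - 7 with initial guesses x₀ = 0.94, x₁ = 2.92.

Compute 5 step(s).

f(x) = x³ + x² - 2x - 7
x₀ = 0.94, x₁ = 2.92

Secant formula: x_{n+1} = x_n - f(x_n)(x_n - x_{n-1})/(f(x_n) - f(x_{n-1}))

Iteration 1:
  f(0.940000) = -7.165816
  f(2.920000) = 20.583488
  x_2 = 2.920000 - 20.583488×(2.920000 - 0.940000)/(20.583488 - (-7.165816))
       = 1.451303
Iteration 2:
  f(2.920000) = 20.583488
  f(1.451303) = -4.739471
  x_3 = 1.451303 - (-4.739471)×(1.451303 - 2.920000)/(-4.739471 - 20.583488)
       = 1.726186
Iteration 3:
  f(1.451303) = -4.739471
  f(1.726186) = -2.329104
  x_4 = 1.726186 - (-2.329104)×(1.726186 - 1.451303)/(-2.329104 - (-4.739471))
       = 1.991802
Iteration 4:
  f(1.726186) = -2.329104
  f(1.991802) = 0.885692
  x_5 = 1.991802 - 0.885692×(1.991802 - 1.726186)/(0.885692 - (-2.329104))
       = 1.918623
Iteration 5:
  f(1.991802) = 0.885692
  f(1.918623) = -0.093458
  x_6 = 1.918623 - (-0.093458)×(1.918623 - 1.991802)/(-0.093458 - 0.885692)
       = 1.925608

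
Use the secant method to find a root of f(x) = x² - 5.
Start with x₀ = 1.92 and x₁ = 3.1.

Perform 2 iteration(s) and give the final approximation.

f(x) = x² - 5
x₀ = 1.92, x₁ = 3.1

Secant formula: x_{n+1} = x_n - f(x_n)(x_n - x_{n-1})/(f(x_n) - f(x_{n-1}))

Iteration 1:
  f(1.920000) = -1.313600
  f(3.100000) = 4.610000
  x_2 = 3.100000 - 4.610000×(3.100000 - 1.920000)/(4.610000 - (-1.313600))
       = 2.181673
Iteration 2:
  f(3.100000) = 4.610000
  f(2.181673) = -0.240302
  x_3 = 2.181673 - (-0.240302)×(2.181673 - 3.100000)/(-0.240302 - 4.610000)
       = 2.227171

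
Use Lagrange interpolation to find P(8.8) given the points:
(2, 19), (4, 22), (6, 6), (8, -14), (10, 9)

Lagrange interpolation formula:
P(x) = Σ yᵢ × Lᵢ(x)
where Lᵢ(x) = Π_{j≠i} (x - xⱼ)/(xᵢ - xⱼ)

L_0(8.8) = (8.8 - 4)/(2 - 4) × (8.8 - 6)/(2 - 6) × (8.8 - 8)/(2 - 8) × (8.8 - 10)/(2 - 10) = -0.033600
L_1(8.8) = (8.8 - 2)/(4 - 2) × (8.8 - 6)/(4 - 6) × (8.8 - 8)/(4 - 8) × (8.8 - 10)/(4 - 10) = 0.190400
L_2(8.8) = (8.8 - 2)/(6 - 2) × (8.8 - 4)/(6 - 4) × (8.8 - 8)/(6 - 8) × (8.8 - 10)/(6 - 10) = -0.489600
L_3(8.8) = (8.8 - 2)/(8 - 2) × (8.8 - 4)/(8 - 4) × (8.8 - 6)/(8 - 6) × (8.8 - 10)/(8 - 10) = 1.142400
L_4(8.8) = (8.8 - 2)/(10 - 2) × (8.8 - 4)/(10 - 4) × (8.8 - 6)/(10 - 6) × (8.8 - 8)/(10 - 8) = 0.190400

P(8.8) = 19×L_0(8.8) + 22×L_1(8.8) + 6×L_2(8.8) + (-14)×L_3(8.8) + 9×L_4(8.8)
P(8.8) = -13.667200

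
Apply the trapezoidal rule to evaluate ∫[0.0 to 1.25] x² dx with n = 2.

f(x) = x²
a = 0.0, b = 1.25, n = 2
h = (b - a)/n = 0.625000

Trapezoidal rule: (h/2)[f(x₀) + 2f(x₁) + 2f(x₂) + ... + f(xₙ)]

x_0 = 0.0000, f(x_0) = 0.000000, coefficient = 1
x_1 = 0.6250, f(x_1) = 0.390625, coefficient = 2
x_2 = 1.2500, f(x_2) = 1.562500, coefficient = 1

I ≈ (0.625000/2) × 2.343750 = 0.732422
Exact value: 0.651042
Error: 0.081380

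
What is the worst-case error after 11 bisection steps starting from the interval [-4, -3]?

Bisection error bound: |error| ≤ (b-a)/2^n
|error| ≤ (-3 - (-4))/2^11 = 1/2^11
|error| ≤ 0.0004882812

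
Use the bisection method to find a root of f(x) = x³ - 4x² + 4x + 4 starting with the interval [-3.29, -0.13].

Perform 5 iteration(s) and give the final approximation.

f(x) = x³ - 4x² + 4x + 4
Initial interval: [-3.29, -0.13]

Iteration 1:
  c_1 = (-3.290000 + (-0.130000))/2 = -1.710000
  f(c_1) = f(-1.710000) = -19.536611
  f(a) × f(c) ≥ 0, new interval: [-1.710000, -0.130000]
Iteration 2:
  c_2 = (-1.710000 + (-0.130000))/2 = -0.920000
  f(c_2) = f(-0.920000) = -3.844288
  f(a) × f(c) ≥ 0, new interval: [-0.920000, -0.130000]
Iteration 3:
  c_3 = (-0.920000 + (-0.130000))/2 = -0.525000
  f(c_3) = f(-0.525000) = 0.652797
  f(a) × f(c) < 0, new interval: [-0.920000, -0.525000]
Iteration 4:
  c_4 = (-0.920000 + (-0.525000))/2 = -0.722500
  f(c_4) = f(-0.722500) = -1.355175
  f(a) × f(c) ≥ 0, new interval: [-0.722500, -0.525000]
Iteration 5:
  c_5 = (-0.722500 + (-0.525000))/2 = -0.623750
  f(c_5) = f(-0.623750) = -0.293935
  f(a) × f(c) ≥ 0, new interval: [-0.623750, -0.525000]

After 5 iteration(s), the approximation is c_5 = -0.623750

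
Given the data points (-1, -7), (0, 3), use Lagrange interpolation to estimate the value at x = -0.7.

Lagrange interpolation formula:
P(x) = Σ yᵢ × Lᵢ(x)
where Lᵢ(x) = Π_{j≠i} (x - xⱼ)/(xᵢ - xⱼ)

L_0(-0.7) = (-0.7 - 0)/(-1 - 0) = 0.700000
L_1(-0.7) = (-0.7 - (-1))/(0 - (-1)) = 0.300000

P(-0.7) = (-7)×L_0(-0.7) + 3×L_1(-0.7)
P(-0.7) = -4.000000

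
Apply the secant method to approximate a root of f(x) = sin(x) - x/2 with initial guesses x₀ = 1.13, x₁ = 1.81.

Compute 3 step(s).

f(x) = sin(x) - x/2
x₀ = 1.13, x₁ = 1.81

Secant formula: x_{n+1} = x_n - f(x_n)(x_n - x_{n-1})/(f(x_n) - f(x_{n-1}))

Iteration 1:
  f(1.130000) = 0.339412
  f(1.810000) = 0.066527
  x_2 = 1.810000 - 0.066527×(1.810000 - 1.130000)/(0.066527 - 0.339412)
       = 1.975778
Iteration 2:
  f(1.810000) = 0.066527
  f(1.975778) = -0.068779
  x_3 = 1.975778 - (-0.068779)×(1.975778 - 1.810000)/(-0.068779 - 0.066527)
       = 1.891509
Iteration 3:
  f(1.975778) = -0.068779
  f(1.891509) = 0.003256
  x_4 = 1.891509 - 0.003256×(1.891509 - 1.975778)/(0.003256 - (-0.068779))
       = 1.895319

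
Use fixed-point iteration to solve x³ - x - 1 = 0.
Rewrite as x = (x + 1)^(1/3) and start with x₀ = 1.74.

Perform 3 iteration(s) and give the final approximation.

Equation: x³ - x - 1 = 0
Fixed-point form: x = (x + 1)^(1/3)
x₀ = 1.74

x_1 = g(1.740000) = 1.399319
x_2 = g(1.399319) = 1.338739
x_3 = g(1.338739) = 1.327376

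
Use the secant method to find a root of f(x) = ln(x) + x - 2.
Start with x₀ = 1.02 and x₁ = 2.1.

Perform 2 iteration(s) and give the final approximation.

f(x) = ln(x) + x - 2
x₀ = 1.02, x₁ = 2.1

Secant formula: x_{n+1} = x_n - f(x_n)(x_n - x_{n-1})/(f(x_n) - f(x_{n-1}))

Iteration 1:
  f(1.020000) = -0.960197
  f(2.100000) = 0.841937
  x_2 = 2.100000 - 0.841937×(2.100000 - 1.020000)/(0.841937 - (-0.960197))
       = 1.595436
Iteration 2:
  f(2.100000) = 0.841937
  f(1.595436) = 0.062583
  x_3 = 1.595436 - 0.062583×(1.595436 - 2.100000)/(0.062583 - 0.841937)
       = 1.554919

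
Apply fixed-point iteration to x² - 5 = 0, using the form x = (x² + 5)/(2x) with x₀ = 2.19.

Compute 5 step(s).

Equation: x² - 5 = 0
Fixed-point form: x = (x² + 5)/(2x)
x₀ = 2.19

x_1 = g(2.190000) = 2.236553
x_2 = g(2.236553) = 2.236068
x_3 = g(2.236068) = 2.236068
x_4 = g(2.236068) = 2.236068
x_5 = g(2.236068) = 2.236068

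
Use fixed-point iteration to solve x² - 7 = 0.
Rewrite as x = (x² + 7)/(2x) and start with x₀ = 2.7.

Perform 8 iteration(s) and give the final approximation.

Equation: x² - 7 = 0
Fixed-point form: x = (x² + 7)/(2x)
x₀ = 2.7

x_1 = g(2.700000) = 2.646296
x_2 = g(2.646296) = 2.645751
x_3 = g(2.645751) = 2.645751
x_4 = g(2.645751) = 2.645751
x_5 = g(2.645751) = 2.645751
x_6 = g(2.645751) = 2.645751
x_7 = g(2.645751) = 2.645751
x_8 = g(2.645751) = 2.645751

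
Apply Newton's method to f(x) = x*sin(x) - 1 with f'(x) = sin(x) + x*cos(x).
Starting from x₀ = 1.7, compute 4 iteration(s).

f(x) = x*sin(x) - 1
f'(x) = sin(x) + x*cos(x)
x₀ = 1.7

Newton-Raphson formula: x_{n+1} = x_n - f(x_n)/f'(x_n)

Iteration 1:
  f(1.700000) = 0.685830
  f'(1.700000) = 0.772629
  x_1 = 1.700000 - 0.685830/0.772629 = 0.812342
Iteration 2:
  f(0.812342) = -0.410320
  f'(0.812342) = 1.284629
  x_2 = 0.812342 - (-0.410320)/1.284629 = 1.131750
Iteration 3:
  f(1.131750) = 0.024412
  f'(1.131750) = 1.386238
  x_3 = 1.131750 - 0.024412/1.386238 = 1.114140
Iteration 4:
  f(1.114140) = -0.000024
  f'(1.114140) = 1.388811
  x_4 = 1.114140 - (-0.000024)/1.388811 = 1.114157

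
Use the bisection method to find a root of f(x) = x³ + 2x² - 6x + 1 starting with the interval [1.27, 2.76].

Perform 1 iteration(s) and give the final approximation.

f(x) = x³ + 2x² - 6x + 1
Initial interval: [1.27, 2.76]

Iteration 1:
  c_1 = (1.270000 + 2.760000)/2 = 2.015000
  f(c_1) = f(2.015000) = 5.211803
  f(a) × f(c) < 0, new interval: [1.270000, 2.015000]

After 1 iteration(s), the approximation is c_1 = 2.015000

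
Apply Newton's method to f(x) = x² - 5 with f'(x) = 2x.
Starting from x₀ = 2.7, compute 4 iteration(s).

f(x) = x² - 5
f'(x) = 2x
x₀ = 2.7

Newton-Raphson formula: x_{n+1} = x_n - f(x_n)/f'(x_n)

Iteration 1:
  f(2.700000) = 2.290000
  f'(2.700000) = 5.400000
  x_1 = 2.700000 - 2.290000/5.400000 = 2.275926
Iteration 2:
  f(2.275926) = 0.179839
  f'(2.275926) = 4.551852
  x_2 = 2.275926 - 0.179839/4.551852 = 2.236417
Iteration 3:
  f(2.236417) = 0.001561
  f'(2.236417) = 4.472834
  x_3 = 2.236417 - 0.001561/4.472834 = 2.236068
Iteration 4:
  f(2.236068) = 0.000000
  f'(2.236068) = 4.472136
  x_4 = 2.236068 - 0.000000/4.472136 = 2.236068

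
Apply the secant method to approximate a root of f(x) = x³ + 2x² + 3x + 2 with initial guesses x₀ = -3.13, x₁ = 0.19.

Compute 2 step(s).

f(x) = x³ + 2x² + 3x + 2
x₀ = -3.13, x₁ = 0.19

Secant formula: x_{n+1} = x_n - f(x_n)(x_n - x_{n-1})/(f(x_n) - f(x_{n-1}))

Iteration 1:
  f(-3.130000) = -18.460497
  f(0.190000) = 2.649059
  x_2 = 0.190000 - 2.649059×(0.190000 - (-3.130000))/(2.649059 - (-18.460497))
       = -0.226630
Iteration 2:
  f(0.190000) = 2.649059
  f(-0.226630) = 1.411192
  x_3 = -0.226630 - 1.411192×(-0.226630 - 0.190000)/(1.411192 - 2.649059)
       = -0.701596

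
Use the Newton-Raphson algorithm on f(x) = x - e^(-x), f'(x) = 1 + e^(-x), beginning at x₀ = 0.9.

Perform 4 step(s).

f(x) = x - e^(-x)
f'(x) = 1 + e^(-x)
x₀ = 0.9

Newton-Raphson formula: x_{n+1} = x_n - f(x_n)/f'(x_n)

Iteration 1:
  f(0.900000) = 0.493430
  f'(0.900000) = 1.406570
  x_1 = 0.900000 - 0.493430/1.406570 = 0.549196
Iteration 2:
  f(0.549196) = -0.028218
  f'(0.549196) = 1.577414
  x_2 = 0.549196 - (-0.028218)/1.577414 = 0.567085
Iteration 3:
  f(0.567085) = -0.000092
  f'(0.567085) = 1.567177
  x_3 = 0.567085 - (-0.000092)/1.567177 = 0.567143
Iteration 4:
  f(0.567143) = 0.000000
  f'(0.567143) = 1.567143
  x_4 = 0.567143 - 0.000000/1.567143 = 0.567143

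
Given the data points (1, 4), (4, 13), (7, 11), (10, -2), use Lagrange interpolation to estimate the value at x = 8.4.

Lagrange interpolation formula:
P(x) = Σ yᵢ × Lᵢ(x)
where Lᵢ(x) = Π_{j≠i} (x - xⱼ)/(xᵢ - xⱼ)

L_0(8.4) = (8.4 - 4)/(1 - 4) × (8.4 - 7)/(1 - 7) × (8.4 - 10)/(1 - 10) = 0.060840
L_1(8.4) = (8.4 - 1)/(4 - 1) × (8.4 - 7)/(4 - 7) × (8.4 - 10)/(4 - 10) = -0.306963
L_2(8.4) = (8.4 - 1)/(7 - 1) × (8.4 - 4)/(7 - 4) × (8.4 - 10)/(7 - 10) = 0.964741
L_3(8.4) = (8.4 - 1)/(10 - 1) × (8.4 - 4)/(10 - 4) × (8.4 - 7)/(10 - 7) = 0.281383

P(8.4) = 4×L_0(8.4) + 13×L_1(8.4) + 11×L_2(8.4) + (-2)×L_3(8.4)
P(8.4) = 6.302222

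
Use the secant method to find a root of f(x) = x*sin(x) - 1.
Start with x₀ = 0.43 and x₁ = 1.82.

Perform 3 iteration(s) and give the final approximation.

f(x) = x*sin(x) - 1
x₀ = 0.43, x₁ = 1.82

Secant formula: x_{n+1} = x_n - f(x_n)(x_n - x_{n-1})/(f(x_n) - f(x_{n-1}))

Iteration 1:
  f(0.430000) = -0.820746
  f(1.820000) = 0.763779
  x_2 = 1.820000 - 0.763779×(1.820000 - 0.430000)/(0.763779 - (-0.820746))
       = 1.149987
Iteration 2:
  f(1.820000) = 0.763779
  f(1.149987) = 0.049660
  x_3 = 1.149987 - 0.049660×(1.149987 - 1.820000)/(0.049660 - 0.763779)
       = 1.103394
Iteration 3:
  f(1.149987) = 0.049660
  f(1.103394) = -0.014955
  x_4 = 1.103394 - (-0.014955)×(1.103394 - 1.149987)/(-0.014955 - 0.049660)
       = 1.114177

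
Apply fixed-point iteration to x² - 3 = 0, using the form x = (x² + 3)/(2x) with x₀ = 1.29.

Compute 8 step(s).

Equation: x² - 3 = 0
Fixed-point form: x = (x² + 3)/(2x)
x₀ = 1.29

x_1 = g(1.290000) = 1.807791
x_2 = g(1.807791) = 1.733637
x_3 = g(1.733637) = 1.732052
x_4 = g(1.732052) = 1.732051
x_5 = g(1.732051) = 1.732051
x_6 = g(1.732051) = 1.732051
x_7 = g(1.732051) = 1.732051
x_8 = g(1.732051) = 1.732051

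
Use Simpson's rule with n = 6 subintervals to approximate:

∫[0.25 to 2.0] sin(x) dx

f(x) = sin(x)
a = 0.25, b = 2.0, n = 6
h = (b - a)/n = 0.291667

Simpson's rule: (h/3)[f(x₀) + 4f(x₁) + 2f(x₂) + ... + f(xₙ)]

x_0 = 0.2500, f(x_0) = 0.247404, coefficient = 1
x_1 = 0.5417, f(x_1) = 0.515565, coefficient = 4
x_2 = 0.8333, f(x_2) = 0.740177, coefficient = 2
x_3 = 1.1250, f(x_3) = 0.902268, coefficient = 4
x_4 = 1.4167, f(x_4) = 0.988146, coefficient = 2
x_5 = 1.7083, f(x_5) = 0.990557, coefficient = 4
x_6 = 2.0000, f(x_6) = 0.909297, coefficient = 1

I ≈ (0.291667/3) × 14.246902 = 1.385116
Exact value: 1.385059
Error: 0.000056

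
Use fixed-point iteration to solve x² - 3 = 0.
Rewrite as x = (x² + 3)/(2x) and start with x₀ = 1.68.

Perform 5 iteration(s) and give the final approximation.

Equation: x² - 3 = 0
Fixed-point form: x = (x² + 3)/(2x)
x₀ = 1.68

x_1 = g(1.680000) = 1.732857
x_2 = g(1.732857) = 1.732051
x_3 = g(1.732051) = 1.732051
x_4 = g(1.732051) = 1.732051
x_5 = g(1.732051) = 1.732051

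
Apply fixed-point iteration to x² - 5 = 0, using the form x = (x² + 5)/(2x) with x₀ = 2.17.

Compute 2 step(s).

Equation: x² - 5 = 0
Fixed-point form: x = (x² + 5)/(2x)
x₀ = 2.17

x_1 = g(2.170000) = 2.237074
x_2 = g(2.237074) = 2.236068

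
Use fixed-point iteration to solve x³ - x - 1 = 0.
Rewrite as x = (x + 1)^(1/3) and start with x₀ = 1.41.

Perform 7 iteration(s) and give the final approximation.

Equation: x³ - x - 1 = 0
Fixed-point form: x = (x + 1)^(1/3)
x₀ = 1.41

x_1 = g(1.410000) = 1.340723
x_2 = g(1.340723) = 1.327751
x_3 = g(1.327751) = 1.325294
x_4 = g(1.325294) = 1.324827
x_5 = g(1.324827) = 1.324739
x_6 = g(1.324739) = 1.324722
x_7 = g(1.324722) = 1.324719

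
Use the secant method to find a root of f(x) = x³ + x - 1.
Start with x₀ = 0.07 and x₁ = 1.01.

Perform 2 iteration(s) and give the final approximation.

f(x) = x³ + x - 1
x₀ = 0.07, x₁ = 1.01

Secant formula: x_{n+1} = x_n - f(x_n)(x_n - x_{n-1})/(f(x_n) - f(x_{n-1}))

Iteration 1:
  f(0.070000) = -0.929657
  f(1.010000) = 1.040301
  x_2 = 1.010000 - 1.040301×(1.010000 - 0.070000)/(1.040301 - (-0.929657))
       = 0.513602
Iteration 2:
  f(1.010000) = 1.040301
  f(0.513602) = -0.350916
  x_3 = 0.513602 - (-0.350916)×(0.513602 - 1.010000)/(-0.350916 - 1.040301)
       = 0.638812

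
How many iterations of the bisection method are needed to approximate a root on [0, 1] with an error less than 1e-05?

We need (b-a)/2^n ≤ 1e-05
(1 - 0)/2^n ≤ 1e-05
1/2^n ≤ 1e-05
2^n ≥ 100000
n ≥ log₂(100000) = 16.61
n ≥ 17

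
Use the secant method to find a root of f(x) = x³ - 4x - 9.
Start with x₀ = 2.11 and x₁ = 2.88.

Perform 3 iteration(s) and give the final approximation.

f(x) = x³ - 4x - 9
x₀ = 2.11, x₁ = 2.88

Secant formula: x_{n+1} = x_n - f(x_n)(x_n - x_{n-1})/(f(x_n) - f(x_{n-1}))

Iteration 1:
  f(2.110000) = -8.046069
  f(2.880000) = 3.367872
  x_2 = 2.880000 - 3.367872×(2.880000 - 2.110000)/(3.367872 - (-8.046069))
       = 2.652799
Iteration 2:
  f(2.880000) = 3.367872
  f(2.652799) = -0.942545
  x_3 = 2.652799 - (-0.942545)×(2.652799 - 2.880000)/(-0.942545 - 3.367872)
       = 2.702480
Iteration 3:
  f(2.652799) = -0.942545
  f(2.702480) = -0.072630
  x_4 = 2.702480 - (-0.072630)×(2.702480 - 2.652799)/(-0.072630 - (-0.942545))
       = 2.706628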